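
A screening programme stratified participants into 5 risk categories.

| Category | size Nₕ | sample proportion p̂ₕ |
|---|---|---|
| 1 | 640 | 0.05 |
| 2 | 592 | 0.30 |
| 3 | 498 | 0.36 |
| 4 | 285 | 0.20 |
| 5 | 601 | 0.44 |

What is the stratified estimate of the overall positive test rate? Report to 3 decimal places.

0.272

N = 640 + 592 + 498 + 285 + 601 = 2616.
Overall proportion = Σ (Nₕ/N)·p̂ₕ.
Σ Nₕp̂ₕ = 32 + 177.6 + 179.28 + 57 + 264.44 = 710.32.
710.32 / 2616 = 0.27153... → 0.272.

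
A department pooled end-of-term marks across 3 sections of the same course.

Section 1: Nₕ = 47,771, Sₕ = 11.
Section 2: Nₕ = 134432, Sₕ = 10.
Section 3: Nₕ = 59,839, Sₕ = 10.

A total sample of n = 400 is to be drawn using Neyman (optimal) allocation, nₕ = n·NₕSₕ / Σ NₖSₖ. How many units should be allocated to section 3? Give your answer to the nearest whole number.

1: NₕSₕ = 47771·11 = 525481
2: NₕSₕ = 134432·10 = 1344320
3: NₕSₕ = 59839·10 = 598390
Σ NₕSₕ = 2468191.
n_3 = 400·598390/2468191 = 96.976... → 97.

97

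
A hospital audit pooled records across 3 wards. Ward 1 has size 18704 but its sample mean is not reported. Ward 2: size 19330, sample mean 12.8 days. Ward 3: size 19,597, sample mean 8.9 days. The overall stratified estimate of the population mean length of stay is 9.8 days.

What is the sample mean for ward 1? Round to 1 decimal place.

Σ Nₕx̄ₕ = N·μ, so 18704·x̄_1 = 57631·9.8 − (19330·12.8 + 19597·8.9).
= 564783.8 − 421837.3 = 142946.5.
x̄_1 = 142946.5 / 18704 = 7.643... → 7.6.

7.6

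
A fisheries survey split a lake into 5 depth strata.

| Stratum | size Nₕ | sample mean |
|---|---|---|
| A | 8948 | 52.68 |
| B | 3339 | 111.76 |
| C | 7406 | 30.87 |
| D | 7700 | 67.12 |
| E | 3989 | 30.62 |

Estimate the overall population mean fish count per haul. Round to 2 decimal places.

54.56

N = 31382; weights Wₕ = Nₕ/N = (0.2851, 0.1064, 0.2360, 0.2454, 0.1271).
x̄_st = Σ Wₕ·x̄ₕ = 0.2851·52.68 + 0.1064·111.76 + 0.2360·30.87 + 0.2454·67.12 + 0.1271·30.62 ≈ 54.5580...
→ 54.56.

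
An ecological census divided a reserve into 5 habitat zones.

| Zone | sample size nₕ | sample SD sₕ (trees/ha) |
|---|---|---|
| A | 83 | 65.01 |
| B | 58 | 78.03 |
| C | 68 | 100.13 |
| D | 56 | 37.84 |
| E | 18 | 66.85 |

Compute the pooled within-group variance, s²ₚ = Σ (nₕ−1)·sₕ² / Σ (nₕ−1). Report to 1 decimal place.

5467.9

Degrees of freedom: 82 + 57 + 67 + 55 + 17 = 278.
Σ(nₕ−1)sₕ² = 82·4226.3001 + 57·6088.6809 + 67·10026.0169 + 55·1431.8656 + 17·4468.9225 = 1520078.8423.
s²ₚ = 1520078.8423 / 278 = 5467.910... → 5467.9.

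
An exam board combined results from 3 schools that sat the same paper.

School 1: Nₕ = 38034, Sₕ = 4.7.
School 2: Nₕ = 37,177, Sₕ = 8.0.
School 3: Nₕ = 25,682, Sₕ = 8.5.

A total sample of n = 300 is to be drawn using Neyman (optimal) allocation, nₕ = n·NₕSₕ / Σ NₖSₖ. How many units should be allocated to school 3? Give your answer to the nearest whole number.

Σ NₕSₕ = 38034·4.7 + 37177·8.0 + 25682·8.5 = 694472.8.
Share for 3: 218297/694472.8 = 0.31433.
n_3 = 300 × 0.31433 = 94.300... → 94.

94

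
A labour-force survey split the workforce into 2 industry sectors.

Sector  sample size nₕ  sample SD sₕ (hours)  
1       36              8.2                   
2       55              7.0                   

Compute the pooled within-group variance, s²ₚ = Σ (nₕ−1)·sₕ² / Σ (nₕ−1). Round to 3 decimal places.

Degrees of freedom: 35 + 54 = 89.
Σ(nₕ−1)sₕ² = 35·67.24 + 54·49 = 4999.4.
s²ₚ = 4999.4 / 89 = 56.17303... → 56.173.

56.173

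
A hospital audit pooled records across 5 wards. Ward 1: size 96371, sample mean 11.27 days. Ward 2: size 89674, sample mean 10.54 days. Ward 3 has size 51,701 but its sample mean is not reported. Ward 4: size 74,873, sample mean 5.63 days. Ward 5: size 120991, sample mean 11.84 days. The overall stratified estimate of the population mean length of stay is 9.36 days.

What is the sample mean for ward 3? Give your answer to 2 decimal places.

3.35

N = 96371 + 89674 + 51701 + 74873 + 120991 = 433610.
Overall total = μ·N = 9.36·433610 = 4058589.6.
Subtract the known strata: 96371·11.27 + 89674·10.54 + 74873·5.63 + 120991·11.84 = 3885333.56.
Remaining total for ward 3: 4058589.6 − 3885333.56 = 173256.04.
Divide by its size: 173256.04 / 51701 = 3.3511... → 3.35.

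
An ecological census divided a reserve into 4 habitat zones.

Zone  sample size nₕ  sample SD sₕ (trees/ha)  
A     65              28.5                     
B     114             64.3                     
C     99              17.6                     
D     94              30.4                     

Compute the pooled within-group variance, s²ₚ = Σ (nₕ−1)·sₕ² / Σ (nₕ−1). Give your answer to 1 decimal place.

A: (65−1)·28.5² = 64·812.25 = 51984
B: (114−1)·64.3² = 113·4134.49 = 467197.37
C: (99−1)·17.6² = 98·309.76 = 30356.48
D: (94−1)·30.4² = 93·924.16 = 85946.88
Numerator = 635484.73; denominator = Σ(nₕ−1) = 368.
s²ₚ = 635484.73/368 = 1726.861... → 1726.9.

1726.9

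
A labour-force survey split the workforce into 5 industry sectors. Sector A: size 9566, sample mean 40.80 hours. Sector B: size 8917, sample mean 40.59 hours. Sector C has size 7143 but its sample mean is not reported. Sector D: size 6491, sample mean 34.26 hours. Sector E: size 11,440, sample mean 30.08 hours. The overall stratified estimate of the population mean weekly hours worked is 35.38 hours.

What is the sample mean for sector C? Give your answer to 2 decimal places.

31.12

Σ Nₕx̄ₕ = N·μ, so 7143·x̄_C = 43557·35.38 − (9566·40.80 + 8917·40.59 + 6491·34.26 + 11440·30.08).
= 1541046.66 − 1318730.69 = 222315.97.
x̄_C = 222315.97 / 7143 = 31.1236... → 31.12.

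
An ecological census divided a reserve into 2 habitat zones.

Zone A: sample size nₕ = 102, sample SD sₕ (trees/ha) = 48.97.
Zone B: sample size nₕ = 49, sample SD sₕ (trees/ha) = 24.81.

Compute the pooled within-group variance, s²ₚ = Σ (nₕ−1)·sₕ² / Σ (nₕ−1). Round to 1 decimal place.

A: (102−1)·48.97² = 101·2398.0609 = 242204.1509
B: (49−1)·24.81² = 48·615.5361 = 29545.7328
Numerator = 271749.8837; denominator = Σ(nₕ−1) = 149.
s²ₚ = 271749.8837/149 = 1823.825... → 1823.8.

1823.8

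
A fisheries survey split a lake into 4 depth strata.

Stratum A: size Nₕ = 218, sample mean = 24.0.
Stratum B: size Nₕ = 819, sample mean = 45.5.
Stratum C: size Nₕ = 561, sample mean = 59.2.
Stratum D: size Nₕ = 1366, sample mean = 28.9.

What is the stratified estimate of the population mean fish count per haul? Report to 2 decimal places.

38.86

N = 2964; weights Wₕ = Nₕ/N = (0.0735, 0.2763, 0.1893, 0.4609).
x̄_st = Σ Wₕ·x̄ₕ = 0.0735·24.0 + 0.2763·45.5 + 0.1893·59.2 + 0.4609·28.9 ≈ 38.8614...
→ 38.86.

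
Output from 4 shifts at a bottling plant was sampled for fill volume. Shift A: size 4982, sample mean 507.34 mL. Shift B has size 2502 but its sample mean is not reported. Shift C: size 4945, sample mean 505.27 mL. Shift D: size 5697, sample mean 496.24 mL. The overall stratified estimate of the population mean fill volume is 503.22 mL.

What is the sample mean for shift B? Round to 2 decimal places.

N = 4982 + 2502 + 4945 + 5697 = 18126.
Overall total = μ·N = 503.22·18126 = 9121365.72.
Subtract the known strata: 4982·507.34 + 4945·505.27 + 5697·496.24 = 7853207.31.
Remaining total for shift B: 9121365.72 − 7853207.31 = 1268158.41.
Divide by its size: 1268158.41 / 2502 = 506.8579... → 506.86.

506.86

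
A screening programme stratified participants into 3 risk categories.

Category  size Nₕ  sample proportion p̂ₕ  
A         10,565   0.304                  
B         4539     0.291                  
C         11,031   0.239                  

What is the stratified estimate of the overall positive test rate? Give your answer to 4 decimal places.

N = 10565 + 4539 + 11031 = 26135.
Overall proportion = Σ (Nₕ/N)·p̂ₕ.
Σ Nₕp̂ₕ = 3211.76 + 1320.849 + 2636.409 = 7169.018.
7169.018 / 26135 = 0.274307... → 0.2743.

0.2743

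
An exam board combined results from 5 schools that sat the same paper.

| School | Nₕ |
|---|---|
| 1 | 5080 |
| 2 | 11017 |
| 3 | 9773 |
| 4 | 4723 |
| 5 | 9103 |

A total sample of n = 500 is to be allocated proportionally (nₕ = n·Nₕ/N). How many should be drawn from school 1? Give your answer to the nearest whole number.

N = 5080 + 11017 + 9773 + 4723 + 9103 = 39696.
n_1 = 500·5080/39696 = 63.986... → 64.

64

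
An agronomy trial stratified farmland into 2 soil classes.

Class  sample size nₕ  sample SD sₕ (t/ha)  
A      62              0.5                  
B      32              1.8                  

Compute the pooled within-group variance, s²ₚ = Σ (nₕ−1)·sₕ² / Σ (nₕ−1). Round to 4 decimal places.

1.2575

Degrees of freedom: 61 + 31 = 92.
Σ(nₕ−1)sₕ² = 61·0.25 + 31·3.24 = 115.69.
s²ₚ = 115.69 / 92 = 1.2575 → 1.2575.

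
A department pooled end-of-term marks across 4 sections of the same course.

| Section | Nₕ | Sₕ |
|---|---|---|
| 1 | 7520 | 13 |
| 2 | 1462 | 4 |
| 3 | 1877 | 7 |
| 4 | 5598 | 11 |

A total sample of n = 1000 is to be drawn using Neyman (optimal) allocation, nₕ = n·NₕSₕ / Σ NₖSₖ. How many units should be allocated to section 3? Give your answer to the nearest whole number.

74

1: NₕSₕ = 7520·13 = 97760
2: NₕSₕ = 1462·4 = 5848
3: NₕSₕ = 1877·7 = 13139
4: NₕSₕ = 5598·11 = 61578
Σ NₕSₕ = 178325.
n_3 = 1000·13139/178325 = 73.680... → 74.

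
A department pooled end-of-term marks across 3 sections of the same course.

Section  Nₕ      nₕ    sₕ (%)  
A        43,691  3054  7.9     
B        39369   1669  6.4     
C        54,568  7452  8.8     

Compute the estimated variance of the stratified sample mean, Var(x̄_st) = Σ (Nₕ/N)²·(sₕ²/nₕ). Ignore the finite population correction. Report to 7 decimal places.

N = 137628; Wₕ = Nₕ/N.
section A: (43691/137628)²·7.9²/3054 = 0.0020594702
section B: (39369/137628)²·6.4²/1669 = 0.0020081622
section C: (54568/137628)²·8.8²/7452 = 0.0016336348
Sum = 0.0057012672 → 0.0057013.

0.0057013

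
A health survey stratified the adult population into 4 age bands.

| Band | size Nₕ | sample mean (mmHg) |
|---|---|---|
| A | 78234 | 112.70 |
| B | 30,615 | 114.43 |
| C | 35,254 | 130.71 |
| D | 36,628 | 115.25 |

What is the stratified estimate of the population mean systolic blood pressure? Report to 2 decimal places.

117.02

N = 180731; weights Wₕ = Nₕ/N = (0.4329, 0.1694, 0.1951, 0.2027).
x̄_st = Σ Wₕ·x̄ₕ = 0.4329·112.70 + 0.1694·114.43 + 0.1951·130.71 + 0.2027·115.25 ≈ 117.0229...
→ 117.02.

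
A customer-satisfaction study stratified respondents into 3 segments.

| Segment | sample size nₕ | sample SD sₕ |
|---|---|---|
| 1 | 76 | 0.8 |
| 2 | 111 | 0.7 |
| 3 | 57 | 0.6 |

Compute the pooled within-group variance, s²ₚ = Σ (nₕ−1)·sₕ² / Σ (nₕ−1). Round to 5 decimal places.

0.50647

Degrees of freedom: 75 + 110 + 56 = 241.
Σ(nₕ−1)sₕ² = 75·0.64 + 110·0.49 + 56·0.36 = 122.06.
s²ₚ = 122.06 / 241 = 0.5064730... → 0.50647.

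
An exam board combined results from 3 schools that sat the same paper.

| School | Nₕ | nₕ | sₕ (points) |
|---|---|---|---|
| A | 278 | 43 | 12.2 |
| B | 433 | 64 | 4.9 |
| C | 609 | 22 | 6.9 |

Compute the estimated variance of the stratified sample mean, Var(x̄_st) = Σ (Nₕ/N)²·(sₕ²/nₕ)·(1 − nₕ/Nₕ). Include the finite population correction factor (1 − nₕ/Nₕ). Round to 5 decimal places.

N = 1320; Wₕ = Nₕ/N.
school A: (278/1320)²·12.2²/43·(1 − 43/278) = 0.12978246
school B: (433/1320)²·4.9²/64·(1 − 64/433) = 0.03440160
school C: (609/1320)²·6.9²/22·(1 − 22/609) = 0.44400006
Sum = 0.60818412 → 0.60818.

0.60818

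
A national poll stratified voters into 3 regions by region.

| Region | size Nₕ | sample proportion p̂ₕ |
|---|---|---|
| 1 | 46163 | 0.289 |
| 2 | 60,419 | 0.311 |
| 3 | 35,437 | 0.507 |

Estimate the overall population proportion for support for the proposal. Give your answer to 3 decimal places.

N = 46163 + 60419 + 35437 = 142019.
Overall proportion = Σ (Nₕ/N)·p̂ₕ.
Σ Nₕp̂ₕ = 13341.107 + 18790.309 + 17966.559 = 50097.975.
50097.975 / 142019 = 0.35276... → 0.353.

0.353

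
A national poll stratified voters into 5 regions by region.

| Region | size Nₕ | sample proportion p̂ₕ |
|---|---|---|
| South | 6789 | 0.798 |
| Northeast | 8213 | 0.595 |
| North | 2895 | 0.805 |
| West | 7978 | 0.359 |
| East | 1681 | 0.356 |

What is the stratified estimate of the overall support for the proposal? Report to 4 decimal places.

N = 6789 + 8213 + 2895 + 7978 + 1681 = 27556.
Overall proportion = Σ (Nₕ/N)·p̂ₕ.
Σ Nₕp̂ₕ = 5417.622 + 4886.735 + 2330.475 + 2864.102 + 598.436 = 16097.37.
16097.37 / 27556 = 0.584169... → 0.5842.

0.5842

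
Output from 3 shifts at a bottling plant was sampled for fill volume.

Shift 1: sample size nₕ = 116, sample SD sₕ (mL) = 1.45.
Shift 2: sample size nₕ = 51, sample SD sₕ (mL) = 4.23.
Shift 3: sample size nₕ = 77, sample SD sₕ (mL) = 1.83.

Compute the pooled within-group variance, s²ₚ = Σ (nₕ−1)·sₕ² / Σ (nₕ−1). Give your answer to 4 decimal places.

5.7716

Degrees of freedom: 115 + 50 + 76 = 241.
Σ(nₕ−1)sₕ² = 115·2.1025 + 50·17.8929 + 76·3.3489 = 1390.9489.
s²ₚ = 1390.9489 / 241 = 5.771572... → 5.7716.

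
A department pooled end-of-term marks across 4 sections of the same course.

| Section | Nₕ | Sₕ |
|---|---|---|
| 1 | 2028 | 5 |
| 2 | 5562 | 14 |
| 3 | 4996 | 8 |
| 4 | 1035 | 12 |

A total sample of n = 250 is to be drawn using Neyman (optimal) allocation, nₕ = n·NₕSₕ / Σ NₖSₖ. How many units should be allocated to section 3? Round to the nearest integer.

Σ NₕSₕ = 2028·5 + 5562·14 + 4996·8 + 1035·12 = 140396.
Share for 3: 39968/140396 = 0.28468.
n_3 = 250 × 0.28468 = 71.170... → 71.

71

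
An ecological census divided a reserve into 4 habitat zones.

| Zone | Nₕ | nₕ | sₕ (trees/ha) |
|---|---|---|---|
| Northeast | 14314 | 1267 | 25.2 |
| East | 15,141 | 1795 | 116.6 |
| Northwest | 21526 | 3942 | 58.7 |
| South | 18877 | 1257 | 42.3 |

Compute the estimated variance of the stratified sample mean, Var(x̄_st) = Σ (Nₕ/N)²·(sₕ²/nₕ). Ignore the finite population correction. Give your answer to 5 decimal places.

0.56378

N = 69858. Term for each stratum: Wₕ²sₕ²/nₕ.
Var(x̄_st) = 0.02104332 + 0.35580289 + 0.08299539 + 0.10393914 = 0.56378073 → 0.56378.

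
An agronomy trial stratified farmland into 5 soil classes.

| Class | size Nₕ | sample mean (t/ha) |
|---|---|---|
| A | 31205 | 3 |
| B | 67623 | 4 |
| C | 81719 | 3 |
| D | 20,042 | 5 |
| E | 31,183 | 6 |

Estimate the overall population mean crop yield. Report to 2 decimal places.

x̄_st = (Σ Nₕx̄ₕ) / (Σ Nₕ) = (31205·3 + 67623·4 + 81719·3 + 20042·5 + 31183·6) / 231772
= 896572 / 231772 = 3.8683... → 3.87.

3.87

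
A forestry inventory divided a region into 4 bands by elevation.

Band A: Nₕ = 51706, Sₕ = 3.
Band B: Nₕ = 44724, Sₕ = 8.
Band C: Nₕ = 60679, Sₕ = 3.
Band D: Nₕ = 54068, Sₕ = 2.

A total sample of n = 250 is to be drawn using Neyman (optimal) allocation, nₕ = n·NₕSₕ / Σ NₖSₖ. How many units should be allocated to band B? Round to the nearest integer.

A: NₕSₕ = 51706·3 = 155118
B: NₕSₕ = 44724·8 = 357792
C: NₕSₕ = 60679·3 = 182037
D: NₕSₕ = 54068·2 = 108136
Σ NₕSₕ = 803083.
n_B = 250·357792/803083 = 111.381... → 111.

111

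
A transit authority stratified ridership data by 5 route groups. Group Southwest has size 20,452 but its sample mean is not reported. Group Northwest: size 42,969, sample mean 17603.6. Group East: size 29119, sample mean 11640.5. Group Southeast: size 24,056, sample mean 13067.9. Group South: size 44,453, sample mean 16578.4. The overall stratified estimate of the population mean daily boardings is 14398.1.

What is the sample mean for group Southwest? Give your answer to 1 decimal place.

8415.3

Σ Nₕx̄ₕ = N·μ, so 20452·x̄_Southwest = 161049·14398.1 − (42969·17603.6 + 29119·11640.5 + 24056·13067.9 + 44453·16578.4).
= 2318799606.9 − 2146689825.5 = 172109781.4.
x̄_Southwest = 172109781.4 / 20452 = 8415.303... → 8415.3.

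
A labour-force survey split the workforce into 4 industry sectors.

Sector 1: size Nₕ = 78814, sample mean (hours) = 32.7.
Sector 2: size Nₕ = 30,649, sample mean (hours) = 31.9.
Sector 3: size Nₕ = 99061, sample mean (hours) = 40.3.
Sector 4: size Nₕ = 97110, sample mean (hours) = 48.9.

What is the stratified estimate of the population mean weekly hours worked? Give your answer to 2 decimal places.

40.23

N = 78814 + 30649 + 99061 + 97110 = 305634.
Weight each subgroup mean by Nₕ/N and sum.
Σ Nₕx̄ₕ = 78814·32.7 + 30649·31.9 + 99061·40.3 + 97110·48.9 = 2577217.8 + 977703.1 + 3992158.3 + 4748679 = 12295758.2.
Divide by N: 12295758.2 / 305634 = 40.2303... → 40.23.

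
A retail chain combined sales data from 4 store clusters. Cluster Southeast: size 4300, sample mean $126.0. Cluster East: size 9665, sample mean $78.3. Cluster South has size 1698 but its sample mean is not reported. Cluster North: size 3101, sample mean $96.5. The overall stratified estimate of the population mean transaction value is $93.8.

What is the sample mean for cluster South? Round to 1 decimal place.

95.6

Σ Nₕx̄ₕ = N·μ, so 1698·x̄_South = 18764·93.8 − (4300·126.0 + 9665·78.3 + 3101·96.5).
= 1760063.2 − 1597816 = 162247.2.
x̄_South = 162247.2 / 1698 = 95.552... → 95.6.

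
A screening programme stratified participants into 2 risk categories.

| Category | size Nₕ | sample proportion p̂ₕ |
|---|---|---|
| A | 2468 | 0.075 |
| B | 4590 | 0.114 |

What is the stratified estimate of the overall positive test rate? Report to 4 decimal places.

0.1004

N = 2468 + 4590 = 7058.
Overall proportion = Σ (Nₕ/N)·p̂ₕ.
Σ Nₕp̂ₕ = 185.1 + 523.26 = 708.36.
708.36 / 7058 = 0.100363... → 0.1004.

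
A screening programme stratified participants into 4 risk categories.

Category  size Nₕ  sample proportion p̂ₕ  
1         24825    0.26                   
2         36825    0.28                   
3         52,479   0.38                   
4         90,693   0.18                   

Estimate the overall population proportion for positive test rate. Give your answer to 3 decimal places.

Wₕ = Nₕ/N with N = 204822: 0.1212, 0.1798, 0.2562, 0.4428.
p̂_st = 0.1212·0.26 + 0.1798·0.28 + 0.2562·0.38 + 0.4428·0.18 ≈ 0.25892... → 0.259.

0.259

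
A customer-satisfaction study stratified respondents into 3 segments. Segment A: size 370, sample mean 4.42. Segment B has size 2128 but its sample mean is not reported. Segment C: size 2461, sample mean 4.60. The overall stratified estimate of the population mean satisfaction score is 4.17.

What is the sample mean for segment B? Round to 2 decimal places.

3.63

N = 370 + 2128 + 2461 = 4959.
Overall total = μ·N = 4.17·4959 = 20679.03.
Subtract the known strata: 370·4.42 + 2461·4.60 = 12956.
Remaining total for segment B: 20679.03 − 12956 = 7723.03.
Divide by its size: 7723.03 / 2128 = 3.6292... → 3.63.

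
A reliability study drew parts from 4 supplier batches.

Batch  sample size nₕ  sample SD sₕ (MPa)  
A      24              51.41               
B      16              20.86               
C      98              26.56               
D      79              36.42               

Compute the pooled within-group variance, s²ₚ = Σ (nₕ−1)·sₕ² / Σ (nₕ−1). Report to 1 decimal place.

1123.0

Degrees of freedom: 23 + 15 + 97 + 78 = 213.
Σ(nₕ−1)sₕ² = 23·2642.9881 + 15·435.1396 + 97·705.4336 + 78·1326.4164 = 239203.3587.
s²ₚ = 239203.3587 / 213 = 1123.020... → 1123.0.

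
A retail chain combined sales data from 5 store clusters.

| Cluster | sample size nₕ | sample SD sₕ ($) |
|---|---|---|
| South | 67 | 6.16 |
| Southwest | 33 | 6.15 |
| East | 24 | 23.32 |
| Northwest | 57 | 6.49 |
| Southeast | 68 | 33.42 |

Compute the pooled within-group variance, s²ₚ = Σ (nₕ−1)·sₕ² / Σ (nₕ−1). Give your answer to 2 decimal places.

382.84

South: (67−1)·6.16² = 66·37.9456 = 2504.4096
Southwest: (33−1)·6.15² = 32·37.8225 = 1210.32
East: (24−1)·23.32² = 23·543.8224 = 12507.9152
Northwest: (57−1)·6.49² = 56·42.1201 = 2358.7256
Southeast: (68−1)·33.42² = 67·1116.8964 = 74832.0588
Numerator = 93413.4292; denominator = Σ(nₕ−1) = 244.
s²ₚ = 93413.4292/244 = 382.8419... → 382.84.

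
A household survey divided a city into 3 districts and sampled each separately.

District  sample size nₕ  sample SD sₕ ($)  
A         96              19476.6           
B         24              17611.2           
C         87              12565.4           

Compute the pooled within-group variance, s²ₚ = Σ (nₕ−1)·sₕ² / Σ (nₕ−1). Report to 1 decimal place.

278182025.8

A: (96−1)·19476.6² = 95·379337947.56 = 36037105018.2
B: (24−1)·17611.2² = 23·310154365.44 = 7133550405.12
C: (87−1)·12565.4² = 86·157889277.16 = 13578477835.76
Numerator = 56749133259.08; denominator = Σ(nₕ−1) = 204.
s²ₚ = 56749133259.08/204 = 278182025.780... → 278182025.8.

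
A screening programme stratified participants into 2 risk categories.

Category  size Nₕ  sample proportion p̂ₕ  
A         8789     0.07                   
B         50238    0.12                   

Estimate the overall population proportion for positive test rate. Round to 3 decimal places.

Wₕ = Nₕ/N with N = 59027: 0.1489, 0.8511.
p̂_st = 0.1489·0.07 + 0.8511·0.12 ≈ 0.11256... → 0.113.

0.113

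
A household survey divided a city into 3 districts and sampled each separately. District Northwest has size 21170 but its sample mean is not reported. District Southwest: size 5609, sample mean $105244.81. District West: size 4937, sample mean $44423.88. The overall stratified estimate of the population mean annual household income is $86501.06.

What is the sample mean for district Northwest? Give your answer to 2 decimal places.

Σ Nₕx̄ₕ = N·μ, so 21170·x̄_Northwest = 31716·86501.06 − (5609·105244.81 + 4937·44423.88).
= 2743467618.96 − 809638834.85 = 1933828784.11.
x̄_Northwest = 1933828784.11 / 21170 = 91347.6044... → 91347.60.

91347.60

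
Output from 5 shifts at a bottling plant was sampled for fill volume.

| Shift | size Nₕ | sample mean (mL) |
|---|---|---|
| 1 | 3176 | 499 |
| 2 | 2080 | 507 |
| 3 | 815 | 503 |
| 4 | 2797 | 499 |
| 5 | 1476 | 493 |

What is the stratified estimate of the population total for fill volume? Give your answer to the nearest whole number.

5172700

Population total = Σ Nₕ·x̄ₕ (each stratum's size times its mean).
3176·499 + 2080·507 + 815·503 + 2797·499 + 1476·493 = 1584824 + 1054560 + 409945 + 1395703 + 727668 = 5172700.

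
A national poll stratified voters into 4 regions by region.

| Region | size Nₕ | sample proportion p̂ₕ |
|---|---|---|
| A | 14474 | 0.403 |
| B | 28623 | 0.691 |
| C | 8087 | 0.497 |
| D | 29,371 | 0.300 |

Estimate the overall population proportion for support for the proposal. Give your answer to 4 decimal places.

Wₕ = Nₕ/N with N = 80555: 0.1797, 0.3553, 0.1004, 0.3646.
p̂_st = 0.1797·0.403 + 0.3553·0.691 + 0.1004·0.497 + 0.3646·0.300 ≈ 0.477215... → 0.4772.

0.4772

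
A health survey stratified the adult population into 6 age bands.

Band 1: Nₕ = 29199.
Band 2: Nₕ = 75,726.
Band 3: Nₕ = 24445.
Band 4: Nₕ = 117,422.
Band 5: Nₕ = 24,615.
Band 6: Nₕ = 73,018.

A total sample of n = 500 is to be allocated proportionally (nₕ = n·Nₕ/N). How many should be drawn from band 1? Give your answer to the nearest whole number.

N = 29199 + 75726 + 24445 + 117422 + 24615 + 73018 = 344425.
n_1 = 500·29199/344425 = 42.388... → 42.

42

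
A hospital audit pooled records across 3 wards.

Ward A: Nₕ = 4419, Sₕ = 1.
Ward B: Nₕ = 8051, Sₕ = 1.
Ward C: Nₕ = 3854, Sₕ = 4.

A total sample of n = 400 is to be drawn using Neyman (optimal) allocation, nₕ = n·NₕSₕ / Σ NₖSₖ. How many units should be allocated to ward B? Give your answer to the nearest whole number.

Σ NₕSₕ = 4419·1 + 8051·1 + 3854·4 = 27886.
Share for B: 8051/27886 = 0.28871.
n_B = 400 × 0.28871 = 115.484... → 115.

115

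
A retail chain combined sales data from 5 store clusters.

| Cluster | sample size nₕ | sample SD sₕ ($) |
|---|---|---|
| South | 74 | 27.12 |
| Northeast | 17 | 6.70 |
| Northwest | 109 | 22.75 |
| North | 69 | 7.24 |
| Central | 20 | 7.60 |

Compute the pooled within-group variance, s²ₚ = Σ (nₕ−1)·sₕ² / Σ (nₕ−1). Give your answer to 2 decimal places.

404.82

South: (74−1)·27.12² = 73·735.4944 = 53691.0912
Northeast: (17−1)·6.70² = 16·44.89 = 718.24
Northwest: (109−1)·22.75² = 108·517.5625 = 55896.75
North: (69−1)·7.24² = 68·52.4176 = 3564.3968
Central: (20−1)·7.60² = 19·57.76 = 1097.44
Numerator = 114967.918; denominator = Σ(nₕ−1) = 284.
s²ₚ = 114967.918/284 = 404.8166... → 404.82.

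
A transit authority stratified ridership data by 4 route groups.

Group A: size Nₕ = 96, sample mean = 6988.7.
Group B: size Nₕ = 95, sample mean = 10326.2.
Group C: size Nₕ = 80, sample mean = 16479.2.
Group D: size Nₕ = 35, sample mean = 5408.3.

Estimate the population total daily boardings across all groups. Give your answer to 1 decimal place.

Estimate total by summing Nₕ·x̄ₕ over strata.
96·6988.7 + 95·10326.2 + 80·16479.2 + 35·5408.3 = 670915.2 + 980989 + 1318336 + 189290.5 = 3159530.7.

3159530.7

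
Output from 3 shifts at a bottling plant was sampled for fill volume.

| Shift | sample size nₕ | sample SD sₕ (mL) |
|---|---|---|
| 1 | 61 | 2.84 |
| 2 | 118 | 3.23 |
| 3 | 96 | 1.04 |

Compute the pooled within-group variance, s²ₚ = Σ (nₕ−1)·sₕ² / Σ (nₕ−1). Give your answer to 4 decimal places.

6.6446

Degrees of freedom: 60 + 117 + 95 = 272.
Σ(nₕ−1)sₕ² = 60·8.0656 + 117·10.4329 + 95·1.0816 = 1807.3373.
s²ₚ = 1807.3373 / 272 = 6.644622... → 6.6446.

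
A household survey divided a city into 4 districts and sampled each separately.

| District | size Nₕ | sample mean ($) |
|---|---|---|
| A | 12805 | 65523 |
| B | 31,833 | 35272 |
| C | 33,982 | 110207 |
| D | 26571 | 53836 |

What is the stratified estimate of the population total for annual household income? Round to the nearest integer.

A: 12805·65523 = 839022015
B: 31833·35272 = 1122813576
C: 33982·110207 = 3745054274
D: 26571·53836 = 1430476356
τ̂ = Σ Nₕx̄ₕ = 7137366221.

7137366221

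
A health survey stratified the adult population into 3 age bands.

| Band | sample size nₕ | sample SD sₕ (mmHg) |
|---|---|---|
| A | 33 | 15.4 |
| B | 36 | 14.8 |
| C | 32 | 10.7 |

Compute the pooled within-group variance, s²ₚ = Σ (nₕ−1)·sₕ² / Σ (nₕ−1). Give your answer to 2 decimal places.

191.88

A: (33−1)·15.4² = 32·237.16 = 7589.12
B: (36−1)·14.8² = 35·219.04 = 7666.4
C: (32−1)·10.7² = 31·114.49 = 3549.19
Numerator = 18804.71; denominator = Σ(nₕ−1) = 98.
s²ₚ = 18804.71/98 = 191.8848... → 191.88.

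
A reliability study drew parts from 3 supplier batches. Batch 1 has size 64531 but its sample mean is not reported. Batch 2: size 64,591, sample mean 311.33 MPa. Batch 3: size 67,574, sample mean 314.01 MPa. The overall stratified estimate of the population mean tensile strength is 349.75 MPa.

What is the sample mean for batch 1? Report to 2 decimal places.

425.63

N = 64531 + 64591 + 67574 = 196696.
Overall total = μ·N = 349.75·196696 = 68794426.
Subtract the known strata: 64591·311.33 + 67574·314.01 = 41328027.77.
Remaining total for batch 1: 68794426 − 41328027.77 = 27466398.23.
Divide by its size: 27466398.23 / 64531 = 425.6311... → 425.63.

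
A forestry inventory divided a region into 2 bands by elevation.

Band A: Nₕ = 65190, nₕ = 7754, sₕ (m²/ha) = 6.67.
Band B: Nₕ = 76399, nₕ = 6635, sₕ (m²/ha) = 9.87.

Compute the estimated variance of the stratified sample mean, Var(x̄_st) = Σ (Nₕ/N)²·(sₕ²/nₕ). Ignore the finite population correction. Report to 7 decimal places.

0.0054910

N = 141589; Wₕ = Nₕ/N.
band A: (65190/141589)²·6.67²/7754 = 0.0012162667
band B: (76399/141589)²·9.87²/6635 = 0.0042747399
Sum = 0.0054910066 → 0.0054910.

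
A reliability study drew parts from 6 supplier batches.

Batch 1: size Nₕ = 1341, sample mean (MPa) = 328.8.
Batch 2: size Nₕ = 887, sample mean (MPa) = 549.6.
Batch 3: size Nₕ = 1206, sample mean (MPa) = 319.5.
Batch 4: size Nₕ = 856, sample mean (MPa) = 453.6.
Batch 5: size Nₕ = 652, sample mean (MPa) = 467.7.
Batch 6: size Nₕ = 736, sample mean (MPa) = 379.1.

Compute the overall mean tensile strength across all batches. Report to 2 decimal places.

402.60

N = 1341 + 887 + 1206 + 856 + 652 + 736 = 5678.
The stratified mean weights each stratum mean by its population share Nₕ/N.
Σ Nₕx̄ₕ = 1341·328.8 + 887·549.6 + 1206·319.5 + 856·453.6 + 652·467.7 + 736·379.1 = 440920.8 + 487495.2 + 385317 + 388281.6 + 304940.4 + 279017.6 = 2285972.6.
Divide by N: 2285972.6 / 5678 = 402.6017... → 402.60.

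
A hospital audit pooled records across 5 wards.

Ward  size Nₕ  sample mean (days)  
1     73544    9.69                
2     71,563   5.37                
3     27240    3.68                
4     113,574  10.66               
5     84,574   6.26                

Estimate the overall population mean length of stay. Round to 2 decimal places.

N = 370495; weights Wₕ = Nₕ/N = (0.1985, 0.1932, 0.0735, 0.3065, 0.2283).
x̄_st = Σ Wₕ·x̄ₕ = 0.1985·9.69 + 0.1932·5.37 + 0.0735·3.68 + 0.3065·10.66 + 0.2283·6.26 ≈ 7.9281...
→ 7.93.

7.93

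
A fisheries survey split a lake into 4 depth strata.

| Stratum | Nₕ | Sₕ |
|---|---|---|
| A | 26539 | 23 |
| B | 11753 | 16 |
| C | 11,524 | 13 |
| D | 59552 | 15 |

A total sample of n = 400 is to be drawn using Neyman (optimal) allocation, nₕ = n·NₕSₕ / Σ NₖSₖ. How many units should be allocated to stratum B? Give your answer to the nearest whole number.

41

A: NₕSₕ = 26539·23 = 610397
B: NₕSₕ = 11753·16 = 188048
C: NₕSₕ = 11524·13 = 149812
D: NₕSₕ = 59552·15 = 893280
Σ NₕSₕ = 1841537.
n_B = 400·188048/1841537 = 40.846... → 41.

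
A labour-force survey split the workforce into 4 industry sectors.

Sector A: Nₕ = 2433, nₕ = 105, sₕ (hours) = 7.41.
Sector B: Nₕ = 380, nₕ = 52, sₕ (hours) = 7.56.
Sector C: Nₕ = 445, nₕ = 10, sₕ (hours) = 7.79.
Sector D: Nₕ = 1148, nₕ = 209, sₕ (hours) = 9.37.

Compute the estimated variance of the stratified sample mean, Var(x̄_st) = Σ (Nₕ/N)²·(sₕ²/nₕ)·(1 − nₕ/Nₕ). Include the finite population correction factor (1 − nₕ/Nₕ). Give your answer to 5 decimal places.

N = 4406; Wₕ = Nₕ/N.
sector A: (2433/4406)²·7.41²/105·(1 − 105/2433) = 0.15257494
sector B: (380/4406)²·7.56²/52·(1 − 52/380) = 0.00705681
sector C: (445/4406)²·7.79²/10·(1 − 10/445) = 0.06051112
sector D: (1148/4406)²·9.37²/209·(1 − 209/1148) = 0.02332660
Sum = 0.24346948 → 0.24347.

0.24347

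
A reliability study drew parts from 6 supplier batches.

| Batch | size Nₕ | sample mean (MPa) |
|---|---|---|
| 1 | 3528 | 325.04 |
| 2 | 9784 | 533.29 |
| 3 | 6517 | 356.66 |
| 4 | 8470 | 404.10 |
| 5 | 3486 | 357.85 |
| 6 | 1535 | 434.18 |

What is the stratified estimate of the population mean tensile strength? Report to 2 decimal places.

N = 3528 + 9784 + 6517 + 8470 + 3486 + 1535 = 33320.
Weight each subgroup mean by Nₕ/N and sum.
Σ Nₕx̄ₕ = 3528·325.04 + 9784·533.29 + 6517·356.66 + 8470·404.10 + 3486·357.85 + 1535·434.18 = 1146741.12 + 5217709.36 + 2324353.22 + 3422727 + 1247465.1 + 666466.3 = 14025462.1.
Divide by N: 14025462.1 / 33320 = 420.9322... → 420.93.

420.93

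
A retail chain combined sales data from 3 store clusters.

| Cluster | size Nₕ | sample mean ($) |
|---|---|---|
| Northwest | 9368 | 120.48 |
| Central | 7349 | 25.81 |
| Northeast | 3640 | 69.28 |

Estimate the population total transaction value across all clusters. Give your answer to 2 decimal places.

Estimate total by summing Nₕ·x̄ₕ over strata.
9368·120.48 + 7349·25.81 + 3640·69.28 = 1128656.64 + 189677.69 + 252179.2 = 1570513.53.

1570513.53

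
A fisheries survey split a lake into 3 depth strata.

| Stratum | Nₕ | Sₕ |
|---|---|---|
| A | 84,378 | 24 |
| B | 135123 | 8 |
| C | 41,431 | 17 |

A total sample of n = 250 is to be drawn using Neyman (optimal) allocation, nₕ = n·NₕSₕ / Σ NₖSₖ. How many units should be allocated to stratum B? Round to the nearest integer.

71

A: NₕSₕ = 84378·24 = 2025072
B: NₕSₕ = 135123·8 = 1080984
C: NₕSₕ = 41431·17 = 704327
Σ NₕSₕ = 3810383.
n_B = 250·1080984/3810383 = 70.924... → 71.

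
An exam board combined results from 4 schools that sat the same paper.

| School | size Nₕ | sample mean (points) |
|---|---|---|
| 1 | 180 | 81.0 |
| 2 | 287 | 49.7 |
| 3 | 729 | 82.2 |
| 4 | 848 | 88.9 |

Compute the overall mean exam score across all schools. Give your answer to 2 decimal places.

80.31

N = 180 + 287 + 729 + 848 = 2044.
Overall mean = Σ (Nₕ/N)·x̄ₕ — weight by population share, not a simple average.
Σ Nₕx̄ₕ = 180·81.0 + 287·49.7 + 729·82.2 + 848·88.9 = 14580 + 14263.9 + 59923.8 + 75387.2 = 164154.9.
Divide by N: 164154.9 / 2044 = 80.3106... → 80.31.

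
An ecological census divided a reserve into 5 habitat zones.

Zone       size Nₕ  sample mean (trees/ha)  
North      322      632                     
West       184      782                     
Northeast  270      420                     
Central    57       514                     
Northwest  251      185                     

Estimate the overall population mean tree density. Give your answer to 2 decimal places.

x̄_st = (Σ Nₕx̄ₕ) / (Σ Nₕ) = (322·632 + 184·782 + 270·420 + 57·514 + 251·185) / 1084
= 536525 / 1084 = 494.9493... → 494.95.

494.95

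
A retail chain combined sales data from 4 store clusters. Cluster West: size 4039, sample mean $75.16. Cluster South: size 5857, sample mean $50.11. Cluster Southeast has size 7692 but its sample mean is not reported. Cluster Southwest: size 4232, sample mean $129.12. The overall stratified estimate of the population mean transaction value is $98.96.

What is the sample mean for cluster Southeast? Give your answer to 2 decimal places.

132.06

Σ Nₕx̄ₕ = N·μ, so 7692·x̄_Southeast = 21820·98.96 − (4039·75.16 + 5857·50.11 + 4232·129.12).
= 2159307.2 − 1143501.35 = 1015805.85.
x̄_Southeast = 1015805.85 / 7692 = 132.0600... → 132.06.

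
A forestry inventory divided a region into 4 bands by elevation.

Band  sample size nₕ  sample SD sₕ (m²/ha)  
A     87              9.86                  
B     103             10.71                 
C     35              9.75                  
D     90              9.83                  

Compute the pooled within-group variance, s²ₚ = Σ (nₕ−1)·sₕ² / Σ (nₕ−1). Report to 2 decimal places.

A: (87−1)·9.86² = 86·97.2196 = 8360.8856
B: (103−1)·10.71² = 102·114.7041 = 11699.8182
C: (35−1)·9.75² = 34·95.0625 = 3232.125
D: (90−1)·9.83² = 89·96.6289 = 8599.9721
Numerator = 31892.8009; denominator = Σ(nₕ−1) = 311.
s²ₚ = 31892.8009/311 = 102.5492... → 102.55.

102.55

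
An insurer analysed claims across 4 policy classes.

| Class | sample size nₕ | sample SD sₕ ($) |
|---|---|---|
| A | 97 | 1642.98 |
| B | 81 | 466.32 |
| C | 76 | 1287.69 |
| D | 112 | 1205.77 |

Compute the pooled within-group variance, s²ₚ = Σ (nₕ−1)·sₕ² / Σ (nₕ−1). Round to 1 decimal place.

A: (97−1)·1642.98² = 96·2699383.2804 = 259140794.9184
B: (81−1)·466.32² = 80·217454.3424 = 17396347.392
C: (76−1)·1287.69² = 75·1658145.5361 = 124360915.2075
D: (112−1)·1205.77² = 111·1453881.2929 = 161380823.5119
Numerator = 562278881.0298; denominator = Σ(nₕ−1) = 362.
s²ₚ = 562278881.0298/362 = 1553256.577... → 1553256.6.

1553256.6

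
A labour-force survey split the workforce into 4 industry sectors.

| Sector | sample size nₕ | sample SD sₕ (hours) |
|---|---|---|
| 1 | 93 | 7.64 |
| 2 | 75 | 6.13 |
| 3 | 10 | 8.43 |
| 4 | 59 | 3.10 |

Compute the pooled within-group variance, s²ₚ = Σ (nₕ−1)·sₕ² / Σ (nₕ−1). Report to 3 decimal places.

1: (93−1)·7.64² = 92·58.3696 = 5370.0032
2: (75−1)·6.13² = 74·37.5769 = 2780.6906
3: (10−1)·8.43² = 9·71.0649 = 639.5841
4: (59−1)·3.10² = 58·9.61 = 557.38
Numerator = 9347.6579; denominator = Σ(nₕ−1) = 233.
s²ₚ = 9347.6579/233 = 40.11870... → 40.119.

40.119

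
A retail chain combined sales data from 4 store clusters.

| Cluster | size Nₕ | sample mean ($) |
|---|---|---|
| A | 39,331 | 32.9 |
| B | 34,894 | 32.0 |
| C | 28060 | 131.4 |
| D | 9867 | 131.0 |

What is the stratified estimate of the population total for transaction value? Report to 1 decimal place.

7390258.9

A: 39331·32.9 = 1293989.9
B: 34894·32.0 = 1116608
C: 28060·131.4 = 3687084
D: 9867·131.0 = 1292577
τ̂ = Σ Nₕx̄ₕ = 7390258.9.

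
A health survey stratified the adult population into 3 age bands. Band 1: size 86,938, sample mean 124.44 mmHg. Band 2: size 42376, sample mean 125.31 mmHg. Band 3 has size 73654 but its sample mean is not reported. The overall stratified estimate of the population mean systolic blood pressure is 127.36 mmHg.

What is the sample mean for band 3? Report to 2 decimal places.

N = 86938 + 42376 + 73654 = 202968.
Overall total = μ·N = 127.36·202968 = 25850004.48.
Subtract the known strata: 86938·124.44 + 42376·125.31 = 16128701.28.
Remaining total for band 3: 25850004.48 − 16128701.28 = 9721303.2.
Divide by its size: 9721303.2 / 73654 = 131.9861... → 131.99.

131.99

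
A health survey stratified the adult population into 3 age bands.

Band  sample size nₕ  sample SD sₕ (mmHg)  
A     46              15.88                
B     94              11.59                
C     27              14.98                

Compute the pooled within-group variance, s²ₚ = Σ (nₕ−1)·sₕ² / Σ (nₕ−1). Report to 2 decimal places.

180.94

Degrees of freedom: 45 + 93 + 26 = 164.
Σ(nₕ−1)sₕ² = 45·252.1744 + 93·134.3281 + 26·224.4004 = 29674.7717.
s²ₚ = 29674.7717 / 164 = 180.9437... → 180.94.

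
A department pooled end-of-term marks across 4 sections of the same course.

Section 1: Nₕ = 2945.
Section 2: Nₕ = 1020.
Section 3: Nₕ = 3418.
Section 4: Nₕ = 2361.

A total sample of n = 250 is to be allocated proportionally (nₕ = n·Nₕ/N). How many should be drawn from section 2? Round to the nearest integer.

N = 2945 + 1020 + 3418 + 2361 = 9744.
n_2 = 250·1020/9744 = 26.170... → 26.

26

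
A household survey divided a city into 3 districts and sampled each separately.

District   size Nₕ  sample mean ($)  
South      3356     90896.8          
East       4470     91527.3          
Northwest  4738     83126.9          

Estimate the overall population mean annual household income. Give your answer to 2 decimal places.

88191.02

N = 3356 + 4470 + 4738 = 12564.
The stratified mean weights each stratum mean by its population share Nₕ/N.
Σ Nₕx̄ₕ = 3356·90896.8 + 4470·91527.3 + 4738·83126.9 = 305049660.8 + 409127031 + 393855252.2 = 1108031944.
Divide by N: 1108031944 / 12564 = 88191.0175... → 88191.02.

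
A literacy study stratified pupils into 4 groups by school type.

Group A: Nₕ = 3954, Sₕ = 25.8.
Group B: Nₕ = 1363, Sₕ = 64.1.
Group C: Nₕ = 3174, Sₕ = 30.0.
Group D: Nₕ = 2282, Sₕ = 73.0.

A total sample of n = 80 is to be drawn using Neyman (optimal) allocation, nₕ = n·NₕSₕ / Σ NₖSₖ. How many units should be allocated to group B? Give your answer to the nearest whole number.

A: NₕSₕ = 3954·25.8 = 102013.2
B: NₕSₕ = 1363·64.1 = 87368.3
C: NₕSₕ = 3174·30.0 = 95220
D: NₕSₕ = 2282·73.0 = 166586
Σ NₕSₕ = 451187.5.
n_B = 80·87368.3/451187.5 = 15.491... → 15.

15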